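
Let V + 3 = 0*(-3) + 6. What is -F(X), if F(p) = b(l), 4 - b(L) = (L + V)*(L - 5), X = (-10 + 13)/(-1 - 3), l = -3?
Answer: -4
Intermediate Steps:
V = 3 (V = -3 + (0*(-3) + 6) = -3 + (0 + 6) = -3 + 6 = 3)
X = -¾ (X = 3/(-4) = 3*(-¼) = -¾ ≈ -0.75000)
b(L) = 4 - (-5 + L)*(3 + L) (b(L) = 4 - (L + 3)*(L - 5) = 4 - (3 + L)*(-5 + L) = 4 - (-5 + L)*(3 + L))
F(p) = 4 (F(p) = 19 - 1*(-3)² + 2*(-3) = 19 - 1*9 - 6 = 19 - 9 - 6 = 4)
-F(X) = -1*4 = -4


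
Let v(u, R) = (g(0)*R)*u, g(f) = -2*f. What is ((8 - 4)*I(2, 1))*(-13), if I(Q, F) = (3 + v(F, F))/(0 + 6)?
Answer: -26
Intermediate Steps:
v(u, R) = 0 (v(u, R) = ((-2*0)*R)*u = (0*R)*u = 0*u = 0)
I(Q, F) = ½ (I(Q, F) = (3 + 0)/(0 + 6) = 3/6 = 3*(⅙) = ½)
((8 - 4)*I(2, 1))*(-13) = ((8 - 4)*(½))*(-13) = (4*(½))*(-13) = 2*(-13) = -26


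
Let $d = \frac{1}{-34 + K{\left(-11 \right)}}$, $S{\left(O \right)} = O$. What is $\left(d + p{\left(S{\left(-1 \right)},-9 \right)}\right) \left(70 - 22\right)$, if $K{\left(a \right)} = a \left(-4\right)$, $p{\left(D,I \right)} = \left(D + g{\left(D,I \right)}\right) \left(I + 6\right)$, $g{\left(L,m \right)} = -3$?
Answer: $\frac{2904}{5} \approx 580.8$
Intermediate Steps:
$p{\left(D,I \right)} = \left(-3 + D\right) \left(6 + I\right)$ ($p{\left(D,I \right)} = \left(D - 3\right) \left(I + 6\right) = \left(-3 + D\right) \left(6 + I\right)$)
$K{\left(a \right)} = - 4 a$
$d = \frac{1}{10}$ ($d = \frac{1}{-34 - -44} = \frac{1}{-34 + 44} = \frac{1}{10} \approx 0.1$)
$\left(d + p{\left(S{\left(-1 \right)},-9 \right)}\right) \left(70 - 22\right) = \left(\frac{1}{10} - -12\right) \left(70 - 22\right) = \left(\frac{1}{10} + \left(-18 + 27 - 6 + 9\right)\right) \left(70 - 22\right) = \left(\frac{1}{10} + 12\right) 48 = \frac{121}{10} \cdot 48 = \frac{2904}{5}$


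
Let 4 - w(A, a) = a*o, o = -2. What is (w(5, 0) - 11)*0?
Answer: 0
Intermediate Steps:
w(A, a) = 4 + 2*a (w(A, a) = 4 - a*(-2) = 4 - (-2)*a = 4 + 2*a)
(w(5, 0) - 11)*0 = ((4 + 2*0) - 11)*0 = ((4 + 0) - 11)*0 = (4 - 11)*0 = -7*0 = 0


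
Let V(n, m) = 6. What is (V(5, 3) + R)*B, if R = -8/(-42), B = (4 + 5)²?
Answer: 3510/7 ≈ 501.43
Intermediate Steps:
B = 81 (B = 9² = 81)
R = 4/21 (R = -8*(-1/42) = 4/21 ≈ 0.19048)
(V(5, 3) + R)*B = (6 + 4/21)*81 = (130/21)*81 = 3510/7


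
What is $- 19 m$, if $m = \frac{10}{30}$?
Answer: $- \frac{19}{3} \approx -6.3333$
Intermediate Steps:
$m = \frac{1}{3}$ ($m = 10 \cdot \frac{1}{30} = \frac{1}{3} \approx 0.33333$)
$- 19 m = \left(-19\right) \frac{1}{3} = - \frac{19}{3}$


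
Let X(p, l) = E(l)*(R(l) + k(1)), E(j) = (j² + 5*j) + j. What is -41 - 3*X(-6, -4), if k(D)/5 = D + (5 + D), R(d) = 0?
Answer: 799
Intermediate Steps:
E(j) = j² + 6*j
k(D) = 25 + 10*D (k(D) = 5*(D + (5 + D)) = 5*(5 + 2*D) = 25 + 10*D)
X(p, l) = 35*l*(6 + l) (X(p, l) = (l*(6 + l))*(0 + (25 + 10*1)) = (l*(6 + l))*(0 + (25 + 10)) = (l*(6 + l))*(0 + 35) = (l*(6 + l))*35 = 35*l*(6 + l))
-41 - 3*X(-6, -4) = -41 - 105*(-4)*(6 - 4) = -41 - 105*(-4)*2 = -41 - 3*(-280) = -41 + 840 = 799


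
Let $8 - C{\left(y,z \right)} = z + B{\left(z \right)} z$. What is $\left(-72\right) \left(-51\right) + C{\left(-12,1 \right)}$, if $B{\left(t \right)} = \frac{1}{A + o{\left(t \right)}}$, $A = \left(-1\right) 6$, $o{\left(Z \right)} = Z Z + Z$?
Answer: $\frac{14717}{4} \approx 3679.3$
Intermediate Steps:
$o{\left(Z \right)} = Z + Z^{2}$ ($o{\left(Z \right)} = Z^{2} + Z = Z + Z^{2}$)
$A = -6$
$B{\left(t \right)} = \frac{1}{-6 + t \left(1 + t\right)}$
$C{\left(y,z \right)} = 8 - z - \frac{z}{-6 + z \left(1 + z\right)}$ ($C{\left(y,z \right)} = 8 - \left(z + \frac{z}{-6 + z \left(1 + z\right)}\right) = 8 - z - \frac{z}{-6 + z \left(1 + z\right)}$)
$\left(-72\right) \left(-51\right) + C{\left(-12,1 \right)} = \left(-72\right) \left(-51\right) + \frac{\left(-1\right) 1 + \left(-6 + 1 \left(1 + 1\right)\right) \left(8 - 1\right)}{-6 + 1 \left(1 + 1\right)} = 3672 + \frac{-1 + \left(-6 + 1 \cdot 2\right) \left(8 - 1\right)}{-6 + 1 \cdot 2} = 3672 + \frac{-1 + \left(-6 + 2\right) 7}{-6 + 2} = 3672 + \frac{-1 - 28}{-4} = 3672 - \frac{-1 - 28}{4} = 3672 - - \frac{29}{4} = 3672 + \frac{29}{4} = \frac{14717}{4}$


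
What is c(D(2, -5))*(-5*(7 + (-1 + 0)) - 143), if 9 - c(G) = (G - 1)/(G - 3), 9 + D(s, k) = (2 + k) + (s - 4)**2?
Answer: -15570/11 ≈ -1415.5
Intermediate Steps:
D(s, k) = -7 + k + (-4 + s)**2 (D(s, k) = -9 + ((2 + k) + (s - 4)**2) = -9 + ((2 + k) + (-4 + s)**2) = -9 + (2 + k + (-4 + s)**2) = -7 + k + (-4 + s)**2)
c(G) = 9 - (-1 + G)/(-3 + G) (c(G) = 9 - (G - 1)/(G - 3) = 9 - (-1 + G)/(-3 + G))
c(D(2, -5))*(-5*(7 + (-1 + 0)) - 143) = (2*(-13 + 4*(-7 - 5 + (-4 + 2)**2))/(-3 + (-7 - 5 + (-4 + 2)**2)))*(-5*(7 + (-1 + 0)) - 143) = (2*(-13 + 4*(-7 - 5 + (-2)**2))/(-3 + (-7 - 5 + (-2)**2)))*(-5*(7 - 1) - 143) = (2*(-13 + 4*(-7 - 5 + 4))/(-3 + (-7 - 5 + 4)))*(-5*6 - 143) = (2*(-13 + 4*(-8))/(-3 - 8))*(-30 - 143) = (2*(-13 - 32)/(-11))*(-173) = (2*(-1/11)*(-45))*(-173) = (90/11)*(-173) = -15570/11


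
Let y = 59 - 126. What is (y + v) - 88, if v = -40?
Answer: -195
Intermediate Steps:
y = -67
(y + v) - 88 = (-67 - 40) - 88 = -107 - 88 = -195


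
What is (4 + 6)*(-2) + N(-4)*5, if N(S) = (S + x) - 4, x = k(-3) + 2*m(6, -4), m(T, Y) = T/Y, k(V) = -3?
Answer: -90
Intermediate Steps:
x = -6 (x = -3 + 2*(6/(-4)) = -3 + 2*(6*(-1/4)) = -3 + 2*(-3/2) = -3 - 3 = -6)
N(S) = -10 + S (N(S) = (S - 6) - 4 = (-6 + S) - 4 = -10 + S)
(4 + 6)*(-2) + N(-4)*5 = (4 + 6)*(-2) + (-10 - 4)*5 = 10*(-2) - 14*5 = -20 - 70 = -90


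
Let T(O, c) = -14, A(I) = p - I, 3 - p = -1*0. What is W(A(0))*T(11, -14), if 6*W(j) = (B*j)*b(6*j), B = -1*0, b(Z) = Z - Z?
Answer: 0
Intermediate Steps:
p = 3 (p = 3 - (-1)*0 = 3 - 1*0 = 3 + 0 = 3)
A(I) = 3 - I
b(Z) = 0
B = 0
W(j) = 0 (W(j) = ((0*j)*0)/6 = (0*0)/6 = (⅙)*0 = 0)
W(A(0))*T(11, -14) = 0*(-14) = 0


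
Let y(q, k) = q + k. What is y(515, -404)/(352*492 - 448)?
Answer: 111/172736 ≈ 0.00064260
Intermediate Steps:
y(q, k) = k + q
y(515, -404)/(352*492 - 448) = (-404 + 515)/(352*492 - 448) = 111/(173184 - 448) = 111/172736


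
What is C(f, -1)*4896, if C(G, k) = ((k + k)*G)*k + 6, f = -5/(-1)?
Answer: 78336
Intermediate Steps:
f = 5 (f = -5*(-1) = 5)
C(G, k) = 6 + 2*G*k**2 (C(G, k) = ((2*k)*G)*k + 6 = (2*G*k)*k + 6 = 2*G*k**2 + 6 = 6 + 2*G*k**2)
C(f, -1)*4896 = (6 + 2*5*(-1)**2)*4896 = (6 + 2*5*1)*4896 = (6 + 10)*4896 = 16*4896 = 78336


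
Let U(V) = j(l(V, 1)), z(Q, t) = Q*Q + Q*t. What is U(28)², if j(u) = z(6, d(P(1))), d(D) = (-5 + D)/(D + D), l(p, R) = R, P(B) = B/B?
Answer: 576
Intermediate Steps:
P(B) = 1
d(D) = (-5 + D)/(2*D) (d(D) = (-5 + D)/((2*D)) = (-5 + D)*(1/(2*D)) = (-5 + D)/(2*D))
z(Q, t) = Q² + Q*t
j(u) = 24 (j(u) = 6*(6 + (½)*(-5 + 1)/1) = 6*(6 + (½)*1*(-4)) = 6*(6 - 2) = 6*4 = 24)
U(V) = 24
U(28)² = 24² = 576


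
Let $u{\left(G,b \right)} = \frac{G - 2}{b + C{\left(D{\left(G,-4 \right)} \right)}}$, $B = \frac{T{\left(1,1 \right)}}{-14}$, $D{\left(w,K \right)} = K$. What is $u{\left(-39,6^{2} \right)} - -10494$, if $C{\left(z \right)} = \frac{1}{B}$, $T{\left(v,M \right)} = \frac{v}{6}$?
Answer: $\frac{503753}{48} \approx 10495.0$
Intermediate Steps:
$T{\left(v,M \right)} = \frac{v}{6}$ ($T{\left(v,M \right)} = v \frac{1}{6} = \frac{v}{6}$)
$B = - \frac{1}{84}$ ($B = \frac{\frac{1}{6} \cdot 1}{-14} = \frac{1}{6} \left(- \frac{1}{14}\right) = - \frac{1}{84} \approx -0.011905$)
$C{\left(z \right)} = -84$ ($C{\left(z \right)} = \frac{1}{- \frac{1}{84}} = -84$)
$u{\left(G,b \right)} = \frac{-2 + G}{-84 + b}$ ($u{\left(G,b \right)} = \frac{G - 2}{b - 84} = \frac{-2 + G}{-84 + b}$)
$u{\left(-39,6^{2} \right)} - -10494 = \frac{-2 - 39}{-84 + 6^{2}} - -10494 = \frac{1}{-84 + 36} \left(-41\right) + 10494 = \frac{1}{-48} \left(-41\right) + 10494 = \left(- \frac{1}{48}\right) \left(-41\right) + 10494 = \frac{41}{48} + 10494 = \frac{503753}{48}$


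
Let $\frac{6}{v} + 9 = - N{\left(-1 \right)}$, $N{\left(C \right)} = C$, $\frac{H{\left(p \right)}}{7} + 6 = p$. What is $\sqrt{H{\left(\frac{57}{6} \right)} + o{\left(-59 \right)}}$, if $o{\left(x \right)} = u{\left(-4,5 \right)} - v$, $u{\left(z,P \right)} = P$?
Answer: $\frac{11}{2} \approx 5.5$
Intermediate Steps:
$H{\left(p \right)} = -42 + 7 p$
$v = - \frac{3}{4}$ ($v = \frac{6}{-9 - -1} = \frac{6}{-9 + 1} = \frac{6}{-8} = 6 \left(- \frac{1}{8}\right) = - \frac{3}{4} \approx -0.75$)
$o{\left(x \right)} = \frac{23}{4}$ ($o{\left(x \right)} = 5 - - \frac{3}{4} = 5 + \frac{3}{4} = \frac{23}{4}$)
$\sqrt{H{\left(\frac{57}{6} \right)} + o{\left(-59 \right)}} = \sqrt{\left(-42 + 7 \cdot \frac{57}{6}\right) + \frac{23}{4}} = \sqrt{\left(-42 + 7 \cdot 57 \cdot \frac{1}{6}\right) + \frac{23}{4}} = \sqrt{\left(-42 + 7 \cdot \frac{19}{2}\right) + \frac{23}{4}} = \sqrt{\left(-42 + \frac{133}{2}\right) + \frac{23}{4}} = \sqrt{\frac{49}{2} + \frac{23}{4}} = \sqrt{\frac{121}{4}} = \frac{11}{2}$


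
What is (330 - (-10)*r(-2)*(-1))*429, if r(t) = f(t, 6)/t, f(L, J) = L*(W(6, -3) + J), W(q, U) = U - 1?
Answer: 132990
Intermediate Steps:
W(q, U) = -1 + U
f(L, J) = L*(-4 + J) (f(L, J) = L*((-1 - 3) + J) = L*(-4 + J))
r(t) = 2 (r(t) = (t*(-4 + 6))/t = (t*2)/t = (2*t)/t = 2)
(330 - (-10)*r(-2)*(-1))*429 = (330 - (-10)*2*(-1))*429 = (330 - 5*(-4)*(-1))*429 = (330 + 20*(-1))*429 = (330 - 20)*429 = 310*429 = 132990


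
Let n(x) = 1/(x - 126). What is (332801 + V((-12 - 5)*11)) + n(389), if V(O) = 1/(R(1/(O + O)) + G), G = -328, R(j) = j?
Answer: 10737158354510/32262999 ≈ 3.3280e+5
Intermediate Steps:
V(O) = 1/(-328 + 1/(2*O)) (V(O) = 1/(1/(O + O) - 328) = 1/(1/(2*O) - 328) = 1/(-328 + 1/(2*O)))
n(x) = 1/(-126 + x)
(332801 + V((-12 - 5)*11)) + n(389) = (332801 - 2*(-12 - 5)*11/(-1 + 656*((-12 - 5)*11))) + 1/(-126 + 389) = (332801 - 2*(-17*11)/(-1 + 656*(-17*11))) + 1/263 = (332801 - 2*(-187)/(-1 + 656*(-187))) + 1/263 = (332801 - 2*(-187)/(-1 - 122672)) + 1/263 = (332801 - 2*(-187)/(-122673)) + 1/263 = (332801 - 2*(-187)*(-1/122673)) + 1/263 = (332801 - 374/122673) + 1/263 = 40825696699/122673 + 1/263 = 10737158354510/32262999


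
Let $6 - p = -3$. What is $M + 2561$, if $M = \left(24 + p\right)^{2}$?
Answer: $3650$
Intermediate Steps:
$p = 9$ ($p = 6 - -3 = 6 + 3 = 9$)
$M = 1089$ ($M = \left(24 + 9\right)^{2} = 33^{2} = 1089$)
$M + 2561 = 1089 + 2561 = 3650$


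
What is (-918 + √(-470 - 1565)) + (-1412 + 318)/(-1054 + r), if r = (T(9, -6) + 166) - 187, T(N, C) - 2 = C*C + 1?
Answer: -474977/518 + I*√2035 ≈ -916.94 + 45.111*I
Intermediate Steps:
T(N, C) = 3 + C² (T(N, C) = 2 + (C*C + 1) = 2 + (C² + 1) = 2 + (1 + C²) = 3 + C²)
r = 18 (r = ((3 + (-6)²) + 166) - 187 = ((3 + 36) + 166) - 187 = (39 + 166) - 187 = 205 - 187 = 18)
(-918 + √(-470 - 1565)) + (-1412 + 318)/(-1054 + r) = (-918 + √(-470 - 1565)) + (-1412 + 318)/(-1054 + 18) = (-918 + √(-2035)) - 1094/(-1036) = (-918 + I*√2035) - 1094*(-1/1036) = (-918 + I*√2035) + 547/518 = -474977/518 + I*√2035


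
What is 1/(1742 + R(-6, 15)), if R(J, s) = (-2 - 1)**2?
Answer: 1/1751 ≈ 0.00057110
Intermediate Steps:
R(J, s) = 9 (R(J, s) = (-3)**2 = 9)
1/(1742 + R(-6, 15)) = 1/(1742 + 9) = 1/1751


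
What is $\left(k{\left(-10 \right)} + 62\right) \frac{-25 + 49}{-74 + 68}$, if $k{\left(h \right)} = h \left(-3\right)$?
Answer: $-368$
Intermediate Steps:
$k{\left(h \right)} = - 3 h$
$\left(k{\left(-10 \right)} + 62\right) \frac{-25 + 49}{-74 + 68} = \left(\left(-3\right) \left(-10\right) + 62\right) \frac{-25 + 49}{-74 + 68} = \left(30 + 62\right) \frac{24}{-6} = 92 \cdot 24 \left(- \frac{1}{6}\right) = 92 \left(-4\right) = -368$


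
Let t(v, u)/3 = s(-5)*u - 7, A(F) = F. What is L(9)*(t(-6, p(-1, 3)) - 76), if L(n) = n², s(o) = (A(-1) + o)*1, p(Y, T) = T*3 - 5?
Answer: -13689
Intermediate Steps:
p(Y, T) = -5 + 3*T (p(Y, T) = 3*T - 5 = -5 + 3*T)
s(o) = -1 + o (s(o) = (-1 + o)*1 = -1 + o)
t(v, u) = -21 - 18*u (t(v, u) = 3*((-1 - 5)*u - 7) = 3*(-6*u - 7) = 3*(-7 - 6*u) = -21 - 18*u)
L(9)*(t(-6, p(-1, 3)) - 76) = 9²*((-21 - 18*(-5 + 3*3)) - 76) = 81*((-21 - 18*(-5 + 9)) - 76) = 81*((-21 - 18*4) - 76) = 81*((-21 - 72) - 76) = 81*(-93 - 76) = 81*(-169) = -13689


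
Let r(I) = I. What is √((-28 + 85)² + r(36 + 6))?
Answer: √3291 ≈ 57.367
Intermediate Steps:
√((-28 + 85)² + r(36 + 6)) = √((-28 + 85)² + (36 + 6)) = √(57² + 42) = √(3249 + 42) = √3291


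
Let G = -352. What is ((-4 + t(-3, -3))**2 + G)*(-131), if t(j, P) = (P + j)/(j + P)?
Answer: 44933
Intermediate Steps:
t(j, P) = 1 (t(j, P) = (P + j)/(P + j) = 1)
((-4 + t(-3, -3))**2 + G)*(-131) = ((-4 + 1)**2 - 352)*(-131) = ((-3)**2 - 352)*(-131) = (9 - 352)*(-131) = -343*(-131) = 44933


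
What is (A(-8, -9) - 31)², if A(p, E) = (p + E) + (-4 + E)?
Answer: 3721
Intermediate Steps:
A(p, E) = -4 + p + 2*E (A(p, E) = (E + p) + (-4 + E) = -4 + p + 2*E)
(A(-8, -9) - 31)² = ((-4 - 8 + 2*(-9)) - 31)² = ((-4 - 8 - 18) - 31)² = (-30 - 31)² = (-61)² = 3721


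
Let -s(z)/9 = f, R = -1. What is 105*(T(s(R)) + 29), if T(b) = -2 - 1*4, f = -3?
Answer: 2415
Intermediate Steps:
s(z) = 27 (s(z) = -9*(-3) = 27)
T(b) = -6 (T(b) = -2 - 4 = -6)
105*(T(s(R)) + 29) = 105*(-6 + 29) = 105*23 = 2415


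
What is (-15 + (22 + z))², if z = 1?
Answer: 64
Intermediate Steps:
(-15 + (22 + z))² = (-15 + (22 + 1))² = (-15 + 23)² = 8² = 64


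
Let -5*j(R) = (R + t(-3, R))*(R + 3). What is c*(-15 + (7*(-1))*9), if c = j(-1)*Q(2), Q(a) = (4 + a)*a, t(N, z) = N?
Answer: -7488/5 ≈ -1497.6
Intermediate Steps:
Q(a) = a*(4 + a)
j(R) = -(-3 + R)*(3 + R)/5 (j(R) = -(R - 3)*(R + 3)/5 = -(-3 + R)*(3 + R)/5)
c = 96/5 (c = (9/5 - ⅕*(-1)²)*(2*(4 + 2)) = (9/5 - ⅕*1)*(2*6) = (9/5 - ⅕)*12 = (8/5)*12 = 96/5 ≈ 19.200)
c*(-15 + (7*(-1))*9) = 96*(-15 + (7*(-1))*9)/5 = 96*(-15 - 7*9)/5 = 96*(-15 - 63)/5 = (96/5)*(-78) = -7488/5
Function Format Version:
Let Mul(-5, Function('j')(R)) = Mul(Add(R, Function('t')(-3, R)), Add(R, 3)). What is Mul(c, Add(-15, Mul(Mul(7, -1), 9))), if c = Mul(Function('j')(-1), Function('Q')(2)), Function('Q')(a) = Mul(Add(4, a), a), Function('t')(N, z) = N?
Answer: Rational(-7488, 5) ≈ -1497.6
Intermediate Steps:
Function('Q')(a) = Mul(a, Add(4, a))
Function('j')(R) = Mul(Rational(-1, 5), Add(-3, R), Add(3, R)) (Function('j')(R) = Mul(Rational(-1, 5), Mul(Add(R, -3), Add(R, 3))) = Mul(Rational(-1, 5), Mul(Add(-3, R), Add(3, R))) = Mul(Rational(-1, 5), Add(-3, R), Add(3, R)))
c = Rational(96, 5) (c = Mul(Add(Rational(9, 5), Mul(Rational(-1, 5), Pow(-1, 2))), Mul(2, Add(4, 2))) = Mul(Add(Rational(9, 5), Mul(Rational(-1, 5), 1)), Mul(2, 6)) = Mul(Add(Rational(9, 5), Rational(-1, 5)), 12) = Mul(Rational(8, 5), 12) = Rational(96, 5) ≈ 19.200)
Mul(c, Add(-15, Mul(Mul(7, -1), 9))) = Mul(Rational(96, 5), Add(-15, Mul(Mul(7, -1), 9))) = Mul(Rational(96, 5), Add(-15, Mul(-7, 9))) = Mul(Rational(96, 5), Add(-15, -63)) = Mul(Rational(96, 5), -78) = Rational(-7488, 5)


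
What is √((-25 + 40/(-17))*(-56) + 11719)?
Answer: √3829471/17 ≈ 115.11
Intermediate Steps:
√((-25 + 40/(-17))*(-56) + 11719) = √((-25 + 40*(-1/17))*(-56) + 11719) = √((-25 - 40/17)*(-56) + 11719) = √(-465/17*(-56) + 11719) = √(26040/17 + 11719) = √(225263/17) = √3829471/17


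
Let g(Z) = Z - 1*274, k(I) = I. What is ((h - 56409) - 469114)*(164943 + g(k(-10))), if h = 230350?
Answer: -48602891007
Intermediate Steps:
g(Z) = -274 + Z (g(Z) = Z - 274 = -274 + Z)
((h - 56409) - 469114)*(164943 + g(k(-10))) = ((230350 - 56409) - 469114)*(164943 + (-274 - 10)) = (173941 - 469114)*(164943 - 284) = -295173*164659 = -48602891007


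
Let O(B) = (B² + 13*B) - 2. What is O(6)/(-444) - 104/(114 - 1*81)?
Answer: -4156/1221 ≈ -3.4038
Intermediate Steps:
O(B) = -2 + B² + 13*B
O(6)/(-444) - 104/(114 - 1*81) = (-2 + 6² + 13*6)/(-444) - 104/(114 - 1*81) = (-2 + 36 + 78)*(-1/444) - 104/(114 - 81) = 112*(-1/444) - 104/33 = -28/111 - 104*1/33 = -28/111 - 104/33 = -4156/1221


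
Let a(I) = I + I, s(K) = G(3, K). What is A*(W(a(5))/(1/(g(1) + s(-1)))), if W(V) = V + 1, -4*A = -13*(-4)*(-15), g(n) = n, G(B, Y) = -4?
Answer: -6435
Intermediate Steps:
s(K) = -4
a(I) = 2*I
A = 195 (A = -(-13*(-4))*(-15)/4 = -13*(-15) = -1/4*(-780) = 195)
W(V) = 1 + V
A*(W(a(5))/(1/(g(1) + s(-1)))) = 195*((1 + 2*5)/(1/(1 - 4))) = 195*((1 + 10)/(1/(-3))) = 195*(11/(-1/3)) = 195*(11*(-3)) = 195*(-33) = -6435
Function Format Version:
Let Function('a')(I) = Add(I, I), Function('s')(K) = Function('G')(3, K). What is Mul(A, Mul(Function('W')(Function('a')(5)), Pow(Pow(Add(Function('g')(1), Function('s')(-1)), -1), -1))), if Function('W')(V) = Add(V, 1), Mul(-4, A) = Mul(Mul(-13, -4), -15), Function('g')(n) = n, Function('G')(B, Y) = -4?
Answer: -6435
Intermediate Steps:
Function('s')(K) = -4
Function('a')(I) = Mul(2, I)
A = 195 (A = Mul(Rational(-1, 4), Mul(Mul(-13, -4), -15)) = Mul(Rational(-1, 4), Mul(52, -15)) = Mul(Rational(-1, 4), -780) = 195)
Function('W')(V) = Add(1, V)
Mul(A, Mul(Function('W')(Function('a')(5)), Pow(Pow(Add(Function('g')(1), Function('s')(-1)), -1), -1))) = Mul(195, Mul(Add(1, Mul(2, 5)), Pow(Pow(Add(1, -4), -1), -1))) = Mul(195, Mul(Add(1, 10), Pow(Pow(-3, -1), -1))) = Mul(195, Mul(11, Pow(Rational(-1, 3), -1))) = Mul(195, Mul(11, -3)) = Mul(195, -33) = -6435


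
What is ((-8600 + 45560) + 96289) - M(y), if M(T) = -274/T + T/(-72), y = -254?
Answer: 609193367/4572 ≈ 1.3324e+5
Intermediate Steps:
M(T) = -274/T - T/72 (M(T) = -274/T + T*(-1/72) = -274/T - T/72)
((-8600 + 45560) + 96289) - M(y) = ((-8600 + 45560) + 96289) - (-274/(-254) - 1/72*(-254)) = (36960 + 96289) - (-274*(-1/254) + 127/36) = 133249 - (137/127 + 127/36) = 133249 - 1*21061/4572 = 133249 - 21061/4572 = 609193367/4572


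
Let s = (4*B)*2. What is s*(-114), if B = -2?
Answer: 1824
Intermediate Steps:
s = -16 (s = (4*(-2))*2 = -8*2 = -16)
s*(-114) = -16*(-114) = 1824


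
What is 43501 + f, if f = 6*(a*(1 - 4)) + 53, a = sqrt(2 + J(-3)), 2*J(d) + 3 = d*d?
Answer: 43554 - 18*sqrt(5) ≈ 43514.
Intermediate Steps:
J(d) = -3/2 + d**2/2 (J(d) = -3/2 + (d*d)/2 = -3/2 + d**2/2)
a = sqrt(5) (a = sqrt(2 + (-3/2 + (1/2)*(-3)**2)) = sqrt(2 + (-3/2 + (1/2)*9)) = sqrt(2 + (-3/2 + 9/2)) = sqrt(2 + 3) = sqrt(5) ≈ 2.2361)
f = 53 - 18*sqrt(5) (f = 6*(sqrt(5)*(1 - 4)) + 53 = 6*(sqrt(5)*(-3)) + 53 = 6*(-3*sqrt(5)) + 53 = -18*sqrt(5) + 53 = 53 - 18*sqrt(5) ≈ 12.751)
43501 + f = 43501 + (53 - 18*sqrt(5)) = 43554 - 18*sqrt(5)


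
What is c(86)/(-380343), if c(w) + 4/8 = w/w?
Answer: -1/760686 ≈ -1.3146e-6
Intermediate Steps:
c(w) = ½ (c(w) = -½ + w/w = -½ + 1 = ½)
c(86)/(-380343) = (½)/(-380343) = (½)*(-1/380343) = -1/760686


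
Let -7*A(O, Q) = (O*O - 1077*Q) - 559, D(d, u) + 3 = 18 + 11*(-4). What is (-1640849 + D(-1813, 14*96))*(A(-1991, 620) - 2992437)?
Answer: 5682792064914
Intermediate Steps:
D(d, u) = -29 (D(d, u) = -3 + (18 + 11*(-4)) = -3 + (18 - 44) = -3 - 26 = -29)
A(O, Q) = 559/7 - O²/7 + 1077*Q/7 (A(O, Q) = -((O*O - 1077*Q) - 559)/7 = -((O² - 1077*Q) - 559)/7 = -(-559 + O² - 1077*Q)/7 = 559/7 - O²/7 + 1077*Q/7)
(-1640849 + D(-1813, 14*96))*(A(-1991, 620) - 2992437) = (-1640849 - 29)*((559/7 - ⅐*(-1991)² + (1077/7)*620) - 2992437) = -1640878*((559/7 - ⅐*3964081 + 667740/7) - 2992437) = -1640878*((559/7 - 3964081/7 + 667740/7) - 2992437) = -1640878*(-470826 - 2992437) = -1640878*(-3463263) = 5682792064914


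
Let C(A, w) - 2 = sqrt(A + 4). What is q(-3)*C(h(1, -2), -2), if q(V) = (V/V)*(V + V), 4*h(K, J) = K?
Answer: -12 - 3*sqrt(17) ≈ -24.369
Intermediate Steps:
h(K, J) = K/4
q(V) = 2*V (q(V) = 1*(2*V) = 2*V)
C(A, w) = 2 + sqrt(4 + A) (C(A, w) = 2 + sqrt(A + 4) = 2 + sqrt(4 + A))
q(-3)*C(h(1, -2), -2) = (2*(-3))*(2 + sqrt(4 + (1/4)*1)) = -6*(2 + sqrt(4 + 1/4)) = -6*(2 + sqrt(17/4)) = -6*(2 + sqrt(17)/2) = -12 - 3*sqrt(17)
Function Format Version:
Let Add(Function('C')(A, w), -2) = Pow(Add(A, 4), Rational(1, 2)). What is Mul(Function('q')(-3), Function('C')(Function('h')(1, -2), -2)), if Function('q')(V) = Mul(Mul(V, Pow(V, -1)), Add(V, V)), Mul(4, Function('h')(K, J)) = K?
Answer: Add(-12, Mul(-3, Pow(17, Rational(1, 2)))) ≈ -24.369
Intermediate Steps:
Function('h')(K, J) = Mul(Rational(1, 4), K)
Function('q')(V) = Mul(2, V) (Function('q')(V) = Mul(1, Mul(2, V)) = Mul(2, V))
Function('C')(A, w) = Add(2, Pow(Add(4, A), Rational(1, 2))) (Function('C')(A, w) = Add(2, Pow(Add(A, 4), Rational(1, 2))) = Add(2, Pow(Add(4, A), Rational(1, 2))))
Mul(Function('q')(-3), Function('C')(Function('h')(1, -2), -2)) = Mul(Mul(2, -3), Add(2, Pow(Add(4, Mul(Rational(1, 4), 1)), Rational(1, 2)))) = Mul(-6, Add(2, Pow(Add(4, Rational(1, 4)), Rational(1, 2)))) = Mul(-6, Add(2, Pow(Rational(17, 4), Rational(1, 2)))) = Mul(-6, Add(2, Mul(Rational(1, 2), Pow(17, Rational(1, 2))))) = Add(-12, Mul(-3, Pow(17, Rational(1, 2))))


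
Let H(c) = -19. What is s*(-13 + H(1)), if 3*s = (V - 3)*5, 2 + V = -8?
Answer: 2080/3 ≈ 693.33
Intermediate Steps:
V = -10 (V = -2 - 8 = -10)
s = -65/3 (s = ((-10 - 3)*5)/3 = (-13*5)/3 = (1/3)*(-65) = -65/3 ≈ -21.667)
s*(-13 + H(1)) = -65*(-13 - 19)/3 = -65/3*(-32) = 2080/3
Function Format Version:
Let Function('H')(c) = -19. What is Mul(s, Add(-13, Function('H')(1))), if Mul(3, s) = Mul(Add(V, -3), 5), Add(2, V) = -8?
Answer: Rational(2080, 3) ≈ 693.33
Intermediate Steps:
V = -10 (V = Add(-2, -8) = -10)
s = Rational(-65, 3) (s = Mul(Rational(1, 3), Mul(Add(-10, -3), 5)) = Mul(Rational(1, 3), Mul(-13, 5)) = Mul(Rational(1, 3), -65) = Rational(-65, 3) ≈ -21.667)
Mul(s, Add(-13, Function('H')(1))) = Mul(Rational(-65, 3), Add(-13, -19)) = Mul(Rational(-65, 3), -32) = Rational(2080, 3)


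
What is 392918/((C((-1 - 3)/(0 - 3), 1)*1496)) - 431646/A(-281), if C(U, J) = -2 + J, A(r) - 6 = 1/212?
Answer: -68698788403/952204 ≈ -72147.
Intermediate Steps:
A(r) = 1273/212 (A(r) = 6 + 1/212 = 1273/212)
392918/((C((-1 - 3)/(0 - 3), 1)*1496)) - 431646/A(-281) = 392918/(((-2 + 1)*1496)) - 431646/1273/212 = 392918/((-1*1496)) - 431646*212/1273 = 392918/(-1496) - 91508952/1273 = 392918*(-1/1496) - 91508952/1273 = -196459/748 - 91508952/1273 = -68698788403/952204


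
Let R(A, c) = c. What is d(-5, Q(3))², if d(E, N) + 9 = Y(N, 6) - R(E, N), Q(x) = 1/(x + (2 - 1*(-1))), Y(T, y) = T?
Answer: 81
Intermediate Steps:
Q(x) = 1/(3 + x) (Q(x) = 1/(x + (2 + 1)) = 1/(x + 3) = 1/(3 + x))
d(E, N) = -9 (d(E, N) = -9 + (N - N) = -9 + 0 = -9)
d(-5, Q(3))² = (-9)² = 81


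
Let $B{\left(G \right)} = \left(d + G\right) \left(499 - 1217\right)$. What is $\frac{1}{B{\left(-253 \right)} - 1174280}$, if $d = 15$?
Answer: $- \frac{1}{1003396} \approx -9.9662 \cdot 10^{-7}$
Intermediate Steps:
$B{\left(G \right)} = -10770 - 718 G$ ($B{\left(G \right)} = \left(15 + G\right) \left(499 - 1217\right) = \left(15 + G\right) \left(-718\right) = -10770 - 718 G$)
$\frac{1}{B{\left(-253 \right)} - 1174280} = \frac{1}{\left(-10770 - -181654\right) - 1174280} = \frac{1}{\left(-10770 + 181654\right) - 1174280} = \frac{1}{170884 - 1174280} = \frac{1}{-1003396} = - \frac{1}{1003396}$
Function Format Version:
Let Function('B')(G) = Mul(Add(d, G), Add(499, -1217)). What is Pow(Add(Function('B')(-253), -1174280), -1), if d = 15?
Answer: Rational(-1, 1003396) ≈ -9.9662e-7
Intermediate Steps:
Function('B')(G) = Add(-10770, Mul(-718, G)) (Function('B')(G) = Mul(Add(15, G), Add(499, -1217)) = Mul(Add(15, G), -718) = Add(-10770, Mul(-718, G)))
Pow(Add(Function('B')(-253), -1174280), -1) = Pow(Add(Add(-10770, Mul(-718, -253)), -1174280), -1) = Pow(Add(Add(-10770, 181654), -1174280), -1) = Pow(Add(170884, -1174280), -1) = Pow(-1003396, -1) = Rational(-1, 1003396)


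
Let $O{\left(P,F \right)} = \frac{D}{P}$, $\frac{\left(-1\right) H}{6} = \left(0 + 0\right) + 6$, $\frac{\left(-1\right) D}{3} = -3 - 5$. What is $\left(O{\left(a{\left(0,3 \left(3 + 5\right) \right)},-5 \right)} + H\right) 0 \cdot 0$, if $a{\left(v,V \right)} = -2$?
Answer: $0$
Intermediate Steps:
$D = 24$ ($D = - 3 \left(-3 - 5\right) = \left(-3\right) \left(-8\right) = 24$)
$H = -36$ ($H = - 6 \left(\left(0 + 0\right) + 6\right) = - 6 \left(0 + 6\right) = \left(-6\right) 6 = -36$)
$O{\left(P,F \right)} = \frac{24}{P}$
$\left(O{\left(a{\left(0,3 \left(3 + 5\right) \right)},-5 \right)} + H\right) 0 \cdot 0 = \left(\frac{24}{-2} - 36\right) 0 \cdot 0 = \left(24 \left(- \frac{1}{2}\right) - 36\right) 0 = \left(-12 - 36\right) 0 = \left(-48\right) 0 = 0$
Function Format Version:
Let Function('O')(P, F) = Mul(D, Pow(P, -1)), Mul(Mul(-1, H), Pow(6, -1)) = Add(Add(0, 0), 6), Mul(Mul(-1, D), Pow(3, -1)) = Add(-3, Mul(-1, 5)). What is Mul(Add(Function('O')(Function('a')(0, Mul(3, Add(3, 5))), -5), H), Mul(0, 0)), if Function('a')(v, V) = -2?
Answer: 0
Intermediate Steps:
D = 24 (D = Mul(-3, Add(-3, Mul(-1, 5))) = Mul(-3, Add(-3, -5)) = Mul(-3, -8) = 24)
H = -36 (H = Mul(-6, Add(Add(0, 0), 6)) = Mul(-6, Add(0, 6)) = Mul(-6, 6) = -36)
Function('O')(P, F) = Mul(24, Pow(P, -1))
Mul(Add(Function('O')(Function('a')(0, Mul(3, Add(3, 5))), -5), H), Mul(0, 0)) = Mul(Add(Mul(24, Pow(-2, -1)), -36), Mul(0, 0)) = Mul(Add(Mul(24, Rational(-1, 2)), -36), 0) = Mul(Add(-12, -36), 0) = Mul(-48, 0) = 0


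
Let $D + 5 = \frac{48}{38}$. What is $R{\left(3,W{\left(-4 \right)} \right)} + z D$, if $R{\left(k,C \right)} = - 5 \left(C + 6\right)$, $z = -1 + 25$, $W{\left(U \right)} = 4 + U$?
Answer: $- \frac{2274}{19} \approx -119.68$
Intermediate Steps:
$D = - \frac{71}{19}$ ($D = -5 + \frac{48}{38} = -5 + 48 \cdot \frac{1}{38} = -5 + \frac{24}{19} = - \frac{71}{19} \approx -3.7368$)
$z = 24$
$R{\left(k,C \right)} = -30 - 5 C$ ($R{\left(k,C \right)} = - 5 \left(6 + C\right) = -30 - 5 C$)
$R{\left(3,W{\left(-4 \right)} \right)} + z D = \left(-30 - 5 \left(4 - 4\right)\right) + 24 \left(- \frac{71}{19}\right) = \left(-30 - 0\right) - \frac{1704}{19} = \left(-30 + 0\right) - \frac{1704}{19} = -30 - \frac{1704}{19} = - \frac{2274}{19}$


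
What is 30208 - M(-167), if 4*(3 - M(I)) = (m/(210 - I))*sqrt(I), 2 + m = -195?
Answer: 30205 - 197*I*sqrt(167)/1508 ≈ 30205.0 - 1.6882*I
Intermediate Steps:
m = -197 (m = -2 - 195 = -197)
M(I) = 3 + 197*sqrt(I)/(4*(210 - I)) (M(I) = 3 - (-197/(210 - I))*sqrt(I)/4 = 3 - (-197)*sqrt(I)/(4*(210 - I)) = 3 + 197*sqrt(I)/(4*(210 - I)))
30208 - M(-167) = 30208 - (-2520 - 197*I*sqrt(167) + 12*(-167))/(4*(-210 - 167)) = 30208 - (-2520 - 197*I*sqrt(167) - 2004)/(4*(-377)) = 30208 - (-1)*(-2520 - 197*I*sqrt(167) - 2004)/(4*377) = 30208 - (-1)*(-4524 - 197*I*sqrt(167))/(4*377) = 30208 - (3 + 197*I*sqrt(167)/1508) = 30208 + (-3 - 197*I*sqrt(167)/1508) = 30205 - 197*I*sqrt(167)/1508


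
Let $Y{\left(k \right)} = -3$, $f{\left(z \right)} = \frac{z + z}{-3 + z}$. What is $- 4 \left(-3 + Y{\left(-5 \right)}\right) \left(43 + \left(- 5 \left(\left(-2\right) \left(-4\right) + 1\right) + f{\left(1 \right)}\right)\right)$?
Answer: $-72$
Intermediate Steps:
$f{\left(z \right)} = \frac{2 z}{-3 + z}$
$- 4 \left(-3 + Y{\left(-5 \right)}\right) \left(43 + \left(- 5 \left(\left(-2\right) \left(-4\right) + 1\right) + f{\left(1 \right)}\right)\right) = - 4 \left(-3 - 3\right) \left(43 + \left(- 5 \left(\left(-2\right) \left(-4\right) + 1\right) + 2 \cdot 1 \frac{1}{-3 + 1}\right)\right) = \left(-4\right) \left(-6\right) \left(43 + \left(- 5 \left(8 + 1\right) + 2 \cdot 1 \frac{1}{-2}\right)\right) = 24 \left(43 + \left(\left(-5\right) 9 + 2 \cdot 1 \left(- \frac{1}{2}\right)\right)\right) = 24 \left(43 - 46\right) = 24 \left(-3\right) = -72$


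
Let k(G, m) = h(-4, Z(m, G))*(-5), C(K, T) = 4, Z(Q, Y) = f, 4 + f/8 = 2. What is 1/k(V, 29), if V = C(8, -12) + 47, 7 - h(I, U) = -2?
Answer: -1/45 ≈ -0.022222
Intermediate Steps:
f = -16 (f = -32 + 8*2 = -32 + 16 = -16)
Z(Q, Y) = -16
h(I, U) = 9 (h(I, U) = 7 - 1*(-2) = 7 + 2 = 9)
V = 51 (V = 4 + 47 = 51)
k(G, m) = -45 (k(G, m) = 9*(-5) = -45)
1/k(V, 29) = 1/(-45) = -1/45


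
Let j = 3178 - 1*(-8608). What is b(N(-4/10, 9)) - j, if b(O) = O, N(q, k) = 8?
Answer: -11778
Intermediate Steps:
j = 11786 (j = 3178 + 8608 = 11786)
b(N(-4/10, 9)) - j = 8 - 1*11786 = 8 - 11786 = -11778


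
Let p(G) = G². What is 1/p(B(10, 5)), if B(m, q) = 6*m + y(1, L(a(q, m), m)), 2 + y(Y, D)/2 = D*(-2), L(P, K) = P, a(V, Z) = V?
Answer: 1/1296 ≈ 0.00077160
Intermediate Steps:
y(Y, D) = -4 - 4*D (y(Y, D) = -4 + 2*(D*(-2)) = -4 + 2*(-2*D) = -4 - 4*D)
B(m, q) = -4 - 4*q + 6*m (B(m, q) = 6*m + (-4 - 4*q) = -4 - 4*q + 6*m)
1/p(B(10, 5)) = 1/((-4 - 4*5 + 6*10)²) = 1/((-4 - 20 + 60)²) = 1/(36²) = 1/1296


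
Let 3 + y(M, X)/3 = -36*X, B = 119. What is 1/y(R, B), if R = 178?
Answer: -1/12861 ≈ -7.7754e-5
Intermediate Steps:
y(M, X) = -9 - 108*X (y(M, X) = -9 + 3*(-36*X) = -9 - 108*X)
1/y(R, B) = 1/(-9 - 108*119) = 1/(-9 - 12852) = 1/(-12861) = -1/12861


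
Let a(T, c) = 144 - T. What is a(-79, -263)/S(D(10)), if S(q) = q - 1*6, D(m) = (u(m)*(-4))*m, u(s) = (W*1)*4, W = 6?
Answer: -223/966 ≈ -0.23085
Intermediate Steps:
u(s) = 24 (u(s) = (6*1)*4 = 6*4 = 24)
D(m) = -96*m (D(m) = (24*(-4))*m = -96*m)
S(q) = -6 + q (S(q) = q - 6 = -6 + q)
a(-79, -263)/S(D(10)) = (144 - 1*(-79))/(-6 - 96*10) = (144 + 79)/(-6 - 960) = 223/(-966) = 223*(-1/966) = -223/966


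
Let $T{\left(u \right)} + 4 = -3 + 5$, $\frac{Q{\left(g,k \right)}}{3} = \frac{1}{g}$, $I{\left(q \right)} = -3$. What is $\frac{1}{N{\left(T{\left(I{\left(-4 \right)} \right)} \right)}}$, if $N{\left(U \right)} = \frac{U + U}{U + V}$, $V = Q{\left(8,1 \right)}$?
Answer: $\frac{13}{32} \approx 0.40625$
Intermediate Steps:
$Q{\left(g,k \right)} = \frac{3}{g}$
$V = \frac{3}{8} \approx 0.375$
$T{\left(u \right)} = -2$ ($T{\left(u \right)} = -4 + \left(-3 + 5\right) = -4 + 2 = -2$)
$N{\left(U \right)} = \frac{2 U}{\frac{3}{8} + U}$ ($N{\left(U \right)} = \frac{U + U}{U + \frac{3}{8}} = \frac{2 U}{\frac{3}{8} + U}$)
$\frac{1}{N{\left(T{\left(I{\left(-4 \right)} \right)} \right)}} = \frac{1}{16 \left(-2\right) \frac{1}{3 + 8 \left(-2\right)}} = \frac{1}{16 \left(-2\right) \frac{1}{3 - 16}} = \frac{1}{16 \left(-2\right) \frac{1}{-13}} = \frac{1}{16 \left(-2\right) \left(- \frac{1}{13}\right)} = \frac{1}{\frac{32}{13}} = \frac{13}{32}$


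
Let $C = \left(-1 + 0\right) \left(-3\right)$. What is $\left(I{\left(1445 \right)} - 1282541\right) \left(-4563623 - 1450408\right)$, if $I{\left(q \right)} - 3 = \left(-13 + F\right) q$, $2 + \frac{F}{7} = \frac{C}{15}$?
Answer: $7935694325430$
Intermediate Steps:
$C = 3$ ($C = \left(-1\right) \left(-3\right) = 3$)
$F = - \frac{63}{5}$ ($F = -14 + 7 \cdot \frac{3}{15} = -14 + 7 \cdot 3 \cdot \frac{1}{15} = -14 + 7 \cdot \frac{1}{5} = -14 + \frac{7}{5} = - \frac{63}{5} \approx -12.6$)
$I{\left(q \right)} = 3 - \frac{128 q}{5}$ ($I{\left(q \right)} = 3 + \left(-13 - \frac{63}{5}\right) q = 3 - \frac{128 q}{5}$)
$\left(I{\left(1445 \right)} - 1282541\right) \left(-4563623 - 1450408\right) = \left(\left(3 - 36992\right) - 1282541\right) \left(-4563623 - 1450408\right) = \left(-36989 - 1282541\right) \left(-6014031\right) = \left(-1319530\right) \left(-6014031\right) = 7935694325430$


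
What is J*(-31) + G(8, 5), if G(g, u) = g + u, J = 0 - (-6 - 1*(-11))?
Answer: 168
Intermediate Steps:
J = -5 (J = 0 - (-6 + 11) = 0 - 1*5 = 0 - 5 = -5)
J*(-31) + G(8, 5) = -5*(-31) + (8 + 5) = 155 + 13 = 168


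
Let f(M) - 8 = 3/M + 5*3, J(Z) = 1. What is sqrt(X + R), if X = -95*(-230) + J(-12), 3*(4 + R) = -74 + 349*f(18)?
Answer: sqrt(882626)/6 ≈ 156.58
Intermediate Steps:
f(M) = 23 + 3/M (f(M) = 8 + (3/M + 5*3) = 8 + (3/M + 15) = 8 + (15 + 3/M) = 23 + 3/M)
R = 47995/18 (R = -4 + (-74 + 349*(23 + 3/18))/3 = -4 + (-74 + 349*(23 + 3*(1/18)))/3 = -4 + (-74 + 349*(23 + 1/6))/3 = -4 + (-74 + 349*(139/6))/3 = -4 + (-74 + 48511/6)/3 = -4 + (1/3)*(48067/6) = -4 + 48067/18 = 47995/18 ≈ 2666.4)
X = 21851 (X = -95*(-230) + 1 = 21850 + 1 = 21851)
sqrt(X + R) = sqrt(21851 + 47995/18) = sqrt(441313/18) = sqrt(882626)/6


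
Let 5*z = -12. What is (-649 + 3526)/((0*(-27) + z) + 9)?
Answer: 4795/11 ≈ 435.91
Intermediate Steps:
z = -12/5 (z = (⅕)*(-12) = -12/5 ≈ -2.4000)
(-649 + 3526)/((0*(-27) + z) + 9) = (-649 + 3526)/((0*(-27) - 12/5) + 9) = 2877/((0 - 12/5) + 9) = 2877/(-12/5 + 9) = 2877/(33/5) = 2877*(5/33) = 4795/11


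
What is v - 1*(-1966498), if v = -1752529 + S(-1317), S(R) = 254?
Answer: 214223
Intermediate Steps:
v = -1752275 (v = -1752529 + 254 = -1752275)
v - 1*(-1966498) = -1752275 - 1*(-1966498) = -1752275 + 1966498 = 214223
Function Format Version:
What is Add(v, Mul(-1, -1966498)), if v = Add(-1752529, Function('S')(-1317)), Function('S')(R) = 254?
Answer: 214223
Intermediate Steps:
v = -1752275 (v = Add(-1752529, 254) = -1752275)
Add(v, Mul(-1, -1966498)) = Add(-1752275, Mul(-1, -1966498)) = Add(-1752275, 1966498) = 214223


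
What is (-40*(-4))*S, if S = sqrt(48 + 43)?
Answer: 160*sqrt(91) ≈ 1526.3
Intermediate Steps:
S = sqrt(91) ≈ 9.5394
(-40*(-4))*S = (-40*(-4))*sqrt(91) = 160*sqrt(91)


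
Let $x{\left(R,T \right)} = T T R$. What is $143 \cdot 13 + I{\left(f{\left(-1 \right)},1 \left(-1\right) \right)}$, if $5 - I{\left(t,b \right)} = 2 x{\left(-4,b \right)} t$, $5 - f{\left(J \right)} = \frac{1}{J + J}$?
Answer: $1908$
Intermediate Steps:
$x{\left(R,T \right)} = R T^{2}$ ($x{\left(R,T \right)} = T^{2} R = R T^{2}$)
$f{\left(J \right)} = 5 - \frac{1}{2 J}$ ($f{\left(J \right)} = 5 - \frac{1}{J + J} = 5 - \frac{1}{2 J}$)
$I{\left(t,b \right)} = 5 + 8 t b^{2}$ ($I{\left(t,b \right)} = 5 - 2 \left(- 4 b^{2}\right) t = 5 - - 8 b^{2} t = 5 - - 8 t b^{2} = 5 + 8 t b^{2}$)
$143 \cdot 13 + I{\left(f{\left(-1 \right)},1 \left(-1\right) \right)} = 143 \cdot 13 + \left(5 + 8 \left(5 - \frac{1}{2 \left(-1\right)}\right) \left(1 \left(-1\right)\right)^{2}\right) = 1859 + \left(5 + 8 \left(5 - - \frac{1}{2}\right) \left(-1\right)^{2}\right) = 1859 + \left(5 + 8 \left(5 + \frac{1}{2}\right) 1\right) = 1859 + \left(5 + 8 \cdot \frac{11}{2} \cdot 1\right) = 1859 + \left(5 + 44\right) = 1859 + 49 = 1908$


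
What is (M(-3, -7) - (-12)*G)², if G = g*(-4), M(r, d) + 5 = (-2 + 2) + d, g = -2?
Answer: 7056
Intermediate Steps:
M(r, d) = -5 + d (M(r, d) = -5 + ((-2 + 2) + d) = -5 + (0 + d) = -5 + d)
G = 8 (G = -2*(-4) = 8)
(M(-3, -7) - (-12)*G)² = ((-5 - 7) - (-12)*8)² = (-12 - 1*(-96))² = (-12 + 96)² = 84² = 7056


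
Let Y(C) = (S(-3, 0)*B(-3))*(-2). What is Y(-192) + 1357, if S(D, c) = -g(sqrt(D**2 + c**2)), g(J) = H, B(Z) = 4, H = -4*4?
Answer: 1229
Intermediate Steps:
H = -16
g(J) = -16
S(D, c) = 16 (S(D, c) = -1*(-16) = 16)
Y(C) = -128 (Y(C) = (16*4)*(-2) = 64*(-2) = -128)
Y(-192) + 1357 = -128 + 1357 = 1229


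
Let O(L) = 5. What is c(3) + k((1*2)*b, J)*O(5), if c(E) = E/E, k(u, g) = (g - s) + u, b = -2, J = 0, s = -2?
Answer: -9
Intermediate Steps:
k(u, g) = 2 + g + u (k(u, g) = (g - 1*(-2)) + u = (g + 2) + u = (2 + g) + u = 2 + g + u)
c(E) = 1
c(3) + k((1*2)*b, J)*O(5) = 1 + (2 + 0 + (1*2)*(-2))*5 = 1 + (2 + 0 + 2*(-2))*5 = 1 + (2 + 0 - 4)*5 = 1 - 2*5 = 1 - 10 = -9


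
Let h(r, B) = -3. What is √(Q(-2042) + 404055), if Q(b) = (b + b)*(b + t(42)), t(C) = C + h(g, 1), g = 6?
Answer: √8584307 ≈ 2929.9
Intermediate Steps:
t(C) = -3 + C (t(C) = C - 3 = -3 + C)
Q(b) = 2*b*(39 + b) (Q(b) = (b + b)*(b + (-3 + 42)) = (2*b)*(b + 39) = (2*b)*(39 + b) = 2*b*(39 + b))
√(Q(-2042) + 404055) = √(2*(-2042)*(39 - 2042) + 404055) = √(2*(-2042)*(-2003) + 404055) = √(8180252 + 404055) = √8584307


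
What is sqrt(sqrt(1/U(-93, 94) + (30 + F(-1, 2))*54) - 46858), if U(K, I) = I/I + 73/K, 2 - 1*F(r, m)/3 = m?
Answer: sqrt(-4685800 + 10*sqrt(162465))/10 ≈ 216.37*I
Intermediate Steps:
F(r, m) = 6 - 3*m
U(K, I) = 1 + 73/K
sqrt(sqrt(1/U(-93, 94) + (30 + F(-1, 2))*54) - 46858) = sqrt(sqrt(1/((73 - 93)/(-93)) + (30 + (6 - 3*2))*54) - 46858) = sqrt(sqrt(1/(-1/93*(-20)) + (30 + (6 - 6))*54) - 46858) = sqrt(sqrt(1/(20/93) + (30 + 0)*54) - 46858) = sqrt(sqrt(93/20 + 30*54) - 46858) = sqrt(sqrt(93/20 + 1620) - 46858) = sqrt(sqrt(32493/20) - 46858) = sqrt(sqrt(162465)/10 - 46858) = sqrt(-46858 + sqrt(162465)/10)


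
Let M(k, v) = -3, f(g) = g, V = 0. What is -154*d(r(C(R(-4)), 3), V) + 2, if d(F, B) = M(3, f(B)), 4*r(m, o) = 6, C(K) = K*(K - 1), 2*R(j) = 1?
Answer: 464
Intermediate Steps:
R(j) = ½ (R(j) = (½)*1 = ½)
C(K) = K*(-1 + K)
r(m, o) = 3/2 (r(m, o) = (¼)*6 = 3/2)
d(F, B) = -3
-154*d(r(C(R(-4)), 3), V) + 2 = -154*(-3) + 2 = 462 + 2 = 464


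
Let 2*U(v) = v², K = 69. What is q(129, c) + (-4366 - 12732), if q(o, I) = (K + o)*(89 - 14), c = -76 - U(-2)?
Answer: -2248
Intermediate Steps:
U(v) = v²/2
c = -78 (c = -76 - (-2)²/2 = -76 - 4/2 = -76 - 1*2 = -76 - 2 = -78)
q(o, I) = 5175 + 75*o (q(o, I) = (69 + o)*(89 - 14) = (69 + o)*75 = 5175 + 75*o)
q(129, c) + (-4366 - 12732) = (5175 + 75*129) + (-4366 - 12732) = (5175 + 9675) - 17098 = 14850 - 17098 = -2248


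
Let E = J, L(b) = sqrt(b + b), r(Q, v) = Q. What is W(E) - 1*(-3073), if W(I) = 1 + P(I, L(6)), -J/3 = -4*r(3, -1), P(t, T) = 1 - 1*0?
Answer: 3075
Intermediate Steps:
L(b) = sqrt(2)*sqrt(b) (L(b) = sqrt(2*b) = sqrt(2)*sqrt(b))
P(t, T) = 1 (P(t, T) = 1 + 0 = 1)
J = 36 (J = -(-12)*3 = -3*(-12) = 36)
E = 36
W(I) = 2 (W(I) = 1 + 1 = 2)
W(E) - 1*(-3073) = 2 - 1*(-3073) = 2 + 3073 = 3075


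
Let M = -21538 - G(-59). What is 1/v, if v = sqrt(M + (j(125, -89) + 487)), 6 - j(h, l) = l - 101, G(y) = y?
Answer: -I*sqrt(5199)/10398 ≈ -0.0069344*I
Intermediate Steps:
j(h, l) = 107 - l (j(h, l) = 6 - (l - 101) = 6 - (-101 + l) = 6 + (101 - l) = 107 - l)
M = -21479 (M = -21538 - 1*(-59) = -21538 + 59 = -21479)
v = 2*I*sqrt(5199) (v = sqrt(-21479 + ((107 - 1*(-89)) + 487)) = sqrt(-21479 + ((107 + 89) + 487)) = sqrt(-21479 + (196 + 487)) = sqrt(-21479 + 683) = sqrt(-20796) = 2*I*sqrt(5199) ≈ 144.21*I)
1/v = 1/(2*I*sqrt(5199)) = -I*sqrt(5199)/10398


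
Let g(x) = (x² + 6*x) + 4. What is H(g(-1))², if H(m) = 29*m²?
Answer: 841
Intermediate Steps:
g(x) = 4 + x² + 6*x
H(g(-1))² = (29*(4 + (-1)² + 6*(-1))²)² = (29*(4 + 1 - 6)²)² = (29*(-1)²)² = (29*1)² = 29² = 841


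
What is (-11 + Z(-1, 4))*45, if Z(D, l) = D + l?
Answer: -360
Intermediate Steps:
(-11 + Z(-1, 4))*45 = (-11 + (-1 + 4))*45 = (-11 + 3)*45 = -8*45 = -360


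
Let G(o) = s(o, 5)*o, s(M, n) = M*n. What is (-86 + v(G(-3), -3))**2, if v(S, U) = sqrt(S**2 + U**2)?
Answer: 9430 - 516*sqrt(226) ≈ 1672.8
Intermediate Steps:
G(o) = 5*o**2 (G(o) = (o*5)*o = (5*o)*o = 5*o**2)
(-86 + v(G(-3), -3))**2 = (-86 + sqrt((5*(-3)**2)**2 + (-3)**2))**2 = (-86 + sqrt((5*9)**2 + 9))**2 = (-86 + sqrt(45**2 + 9))**2 = (-86 + sqrt(2025 + 9))**2 = (-86 + sqrt(2034))**2 = (-86 + 3*sqrt(226))**2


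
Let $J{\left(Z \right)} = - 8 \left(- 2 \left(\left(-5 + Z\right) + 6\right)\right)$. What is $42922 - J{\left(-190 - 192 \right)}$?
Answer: $49018$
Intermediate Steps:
$J{\left(Z \right)} = 16 + 16 Z$ ($J{\left(Z \right)} = - 8 \left(- 2 \left(1 + Z\right)\right) = - 8 \left(-2 - 2 Z\right) = 16 + 16 Z$)
$42922 - J{\left(-190 - 192 \right)} = 42922 - \left(16 + 16 \left(-190 - 192\right)\right) = 42922 - \left(16 + 16 \left(-382\right)\right) = 42922 - \left(16 - 6112\right) = 42922 - -6096 = 42922 + 6096 = 49018$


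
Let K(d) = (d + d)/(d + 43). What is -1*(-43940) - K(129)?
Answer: 87877/2 ≈ 43939.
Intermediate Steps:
K(d) = 2*d/(43 + d) (K(d) = (2*d)/(43 + d) = 2*d/(43 + d))
-1*(-43940) - K(129) = -1*(-43940) - 2*129/(43 + 129) = 43940 - 2*129/172 = 43940 - 1*3/2 = 43940 - 3/2 = 87877/2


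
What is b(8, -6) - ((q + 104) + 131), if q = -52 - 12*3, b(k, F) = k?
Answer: -139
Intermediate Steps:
q = -88 (q = -52 - 1*36 = -52 - 36 = -88)
b(8, -6) - ((q + 104) + 131) = 8 - ((-88 + 104) + 131) = 8 - (16 + 131) = 8 - 1*147 = 8 - 147 = -139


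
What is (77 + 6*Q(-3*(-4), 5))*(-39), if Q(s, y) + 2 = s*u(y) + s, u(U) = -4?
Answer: 5889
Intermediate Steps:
Q(s, y) = -2 - 3*s (Q(s, y) = -2 + (s*(-4) + s) = -2 + (-4*s + s) = -2 - 3*s)
(77 + 6*Q(-3*(-4), 5))*(-39) = (77 + 6*(-2 - (-9)*(-4)))*(-39) = (77 + 6*(-2 - 3*12))*(-39) = (77 + 6*(-2 - 36))*(-39) = (77 + 6*(-38))*(-39) = (77 - 228)*(-39) = -151*(-39) = 5889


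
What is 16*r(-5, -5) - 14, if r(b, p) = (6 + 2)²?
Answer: 1010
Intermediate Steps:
r(b, p) = 64 (r(b, p) = 8² = 64)
16*r(-5, -5) - 14 = 16*64 - 14 = 1024 - 14 = 1010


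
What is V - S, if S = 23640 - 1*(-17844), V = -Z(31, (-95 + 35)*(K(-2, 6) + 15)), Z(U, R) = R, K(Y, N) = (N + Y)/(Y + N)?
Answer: -40524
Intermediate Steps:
K(Y, N) = 1 (K(Y, N) = (N + Y)/(N + Y) = 1)
V = 960 (V = -(-95 + 35)*(1 + 15) = -(-60)*16 = -1*(-960) = 960)
S = 41484 (S = 23640 + 17844 = 41484)
V - S = 960 - 1*41484 = 960 - 41484 = -40524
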